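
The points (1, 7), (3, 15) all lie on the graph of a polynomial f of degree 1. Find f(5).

Using the Lagrange interpolation formula with nodes 1, 3:
  L_0(x) = (x - 3) / -2
  L_1(x) = (x - 1) / 2
Then f(x) = 7·L_0(x) + 15·L_1(x).
Expanding and collecting terms gives f(x) = 4x + 3.
Evaluating at x = 5: f(5) = 23.

23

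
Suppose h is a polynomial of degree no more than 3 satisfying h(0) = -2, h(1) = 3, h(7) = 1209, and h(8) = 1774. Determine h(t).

Write h(t) = at^3 + bt^2 + ct + d. Substituting each data point gives a linear system:
  d = -2
  a + b + c + d = 3
  343a + 49b + 7c + d = 1209
  512a + 64b + 8c + d = 1774
Solving the system yields a = 3, b = 4, c = -2, d = -2.
So h(t) = 3t³ + 4t² - 2t - 2.
Check: h(8) = 1774. ✓

h(t) = 3t^3 + 4t^2 - 2t - 2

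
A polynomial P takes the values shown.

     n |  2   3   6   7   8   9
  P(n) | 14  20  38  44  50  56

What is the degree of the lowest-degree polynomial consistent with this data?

Divided differences on the nodes 2, 3, 6, 7, 8, 9:
  order 0: 14  20  38  44  50  56
  order 1: 6  6  6  6  6
  order 2: 0  0  0  0
  order 3: 0  0  0
  order 4: 0  0
  order 5: 0
The order-1 divided differences are all 6 (nonzero) and every higher order vanishes, so the data lies on a polynomial of degree exactly 1.

1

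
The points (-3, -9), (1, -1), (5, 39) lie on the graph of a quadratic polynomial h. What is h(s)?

h(s) = s^2 + 4s - 6

Using the Lagrange interpolation formula with nodes -3, 1, 5:
  L_0(s) = (s - 1)(s - 5) / 32
  L_1(s) = (s + 3)(s - 5) / -16
  L_2(s) = (s + 3)(s - 1) / 32
Then h(s) = -9·L_0(s) - 1·L_1(s) + 39·L_2(s).
Expanding and collecting terms gives h(s) = s² + 4s - 6.
Check: h(-3) = -9. ✓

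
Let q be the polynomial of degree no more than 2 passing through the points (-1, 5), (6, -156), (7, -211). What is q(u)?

q(u) = -4u^2 - 3u + 6

Using the Lagrange interpolation formula with nodes -1, 6, 7:
  L_0(u) = (u - 6)(u - 7) / 56
  L_1(u) = (u + 1)(u - 7) / -7
  L_2(u) = (u + 1)(u - 6) / 8
Then q(u) = 5·L_0(u) - 156·L_1(u) - 211·L_2(u).
Expanding and collecting terms gives q(u) = -4u² - 3u + 6.
Check: q(6) = -156. ✓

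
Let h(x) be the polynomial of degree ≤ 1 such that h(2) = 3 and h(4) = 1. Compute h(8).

Using the Lagrange interpolation formula with nodes 2, 4:
  L_0(x) = (x - 4) / -2
  L_1(x) = (x - 2) / 2
Then h(x) = 3·L_0(x) + 1·L_1(x).
Expanding and collecting terms gives h(x) = -x + 5.
Evaluating at x = 8: h(8) = -3.

-3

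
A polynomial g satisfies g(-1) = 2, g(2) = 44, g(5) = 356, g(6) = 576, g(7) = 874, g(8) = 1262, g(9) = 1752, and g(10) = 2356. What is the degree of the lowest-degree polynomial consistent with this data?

Divided differences on the nodes -1, 2, 5, 6, 7, 8, 9, 10:
  order 0: 2  44  356  576  874  1262  1752  2356
  order 1: 14  104  220  298  388  490  604
  order 2: 15  29  39  45  51  57
  order 3: 2  2  2  2  2
  order 4: 0  0  0  0
  order 5: 0  0  0
  order 6: 0  0
  order 7: 0
The order-3 divided differences are all 2 (nonzero) and every higher order vanishes, so the data lies on a polynomial of degree exactly 3.

3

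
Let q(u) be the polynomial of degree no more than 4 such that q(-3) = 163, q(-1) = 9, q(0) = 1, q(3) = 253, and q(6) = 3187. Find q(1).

7

Using the Lagrange interpolation formula with nodes -3, -1, 0, 3, 6:
  L_0(u) = (u + 1)u(u - 3)(u - 6) / 324
  L_1(u) = (u + 3)u(u - 3)(u - 6) / -56
  L_2(u) = (u + 3)(u + 1)(u - 3)(u - 6) / 54
  L_3(u) = (u + 3)(u + 1)u(u - 6) / -216
  L_4(u) = (u + 3)(u + 1)u(u - 3) / 1134
Then q(u) = 163·L_0(u) + 9·L_1(u) + 1·L_2(u) + 253·L_3(u) + 3187·L_4(u).
Expanding and collecting terms gives q(u) = 2u⁴ + 2u³ + 5u² - 3u + 1.
Evaluating at u = 1: q(1) = 7.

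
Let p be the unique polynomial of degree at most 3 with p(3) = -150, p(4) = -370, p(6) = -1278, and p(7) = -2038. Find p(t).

Write p(t) = at^3 + bt^2 + ct + d. Substituting each data point gives a linear system:
  27a + 9b + 3c + d = -150
  64a + 16b + 4c + d = -370
  216a + 36b + 6c + d = -1278
  343a + 49b + 7c + d = -2038
Solving the system yields a = -6, b = 0, c = 2, d = 6.
So p(t) = -6t^3 + 2t + 6.
Check: p(6) = -1278. ✓

p(t) = -6t^3 + 2t + 6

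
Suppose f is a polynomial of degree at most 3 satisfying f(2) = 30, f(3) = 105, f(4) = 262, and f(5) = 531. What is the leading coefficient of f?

5

Write f(x) = ax^3 + bx^2 + cx + d. Substituting each data point gives a linear system:
  8a + 4b + 2c + d = 30
  27a + 9b + 3c + d = 105
  64a + 16b + 4c + d = 262
  125a + 25b + 5c + d = 531
Solving the system yields a = 5, b = -4, c = 0, d = 6.
So f(x) = 5x³ - 4x² + 6.
The leading coefficient is 5.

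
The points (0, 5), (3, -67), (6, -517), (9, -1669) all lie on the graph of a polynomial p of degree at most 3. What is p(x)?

p(x) = -2x^3 - 3x^2 + 3x + 5

Using the Lagrange interpolation formula with nodes 0, 3, 6, 9:
  L_0(x) = (x - 3)(x - 6)(x - 9) / -162
  L_1(x) = x(x - 6)(x - 9) / 54
  L_2(x) = x(x - 3)(x - 9) / -54
  L_3(x) = x(x - 3)(x - 6) / 162
Then p(x) = 5·L_0(x) - 67·L_1(x) - 517·L_2(x) - 1669·L_3(x).
Expanding and collecting terms gives p(x) = -2x³ - 3x² + 3x + 5.
Check: p(9) = -1669. ✓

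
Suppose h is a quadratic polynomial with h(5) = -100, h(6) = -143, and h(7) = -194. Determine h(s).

h(s) = -4s^2 + s - 5

Using the Lagrange interpolation formula with nodes 5, 6, 7:
  L_0(s) = (s - 6)(s - 7) / 2
  L_1(s) = (s - 5)(s - 7) / -1
  L_2(s) = (s - 5)(s - 6) / 2
Then h(s) = -100·L_0(s) - 143·L_1(s) - 194·L_2(s).
Expanding and collecting terms gives h(s) = -4s² + s - 5.
Check: h(5) = -100. ✓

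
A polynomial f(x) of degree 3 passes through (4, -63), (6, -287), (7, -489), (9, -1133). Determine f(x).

f(x) = -2x^3 + 4x^2 + 1

Using the Lagrange interpolation formula with nodes 4, 6, 7, 9:
  L_0(x) = (x - 6)(x - 7)(x - 9) / -30
  L_1(x) = (x - 4)(x - 7)(x - 9) / 6
  L_2(x) = (x - 4)(x - 6)(x - 9) / -6
  L_3(x) = (x - 4)(x - 6)(x - 7) / 30
Then f(x) = -63·L_0(x) - 287·L_1(x) - 489·L_2(x) - 1133·L_3(x).
Expanding and collecting terms gives f(x) = -2x^3 + 4x^2 + 1.
Check: f(9) = -1133. ✓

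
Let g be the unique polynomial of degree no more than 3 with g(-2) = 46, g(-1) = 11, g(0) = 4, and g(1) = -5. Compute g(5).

Forward differences of the values at x = -2, -1, 0, 1:
  g  : 46  11  4  -5
  Δ  : -35  -7  -9
  Δ^2: 28  -2
  Δ^3: -30
The third differences are constant, confirming degree 3.
Interpolating (Newton forward form) and evaluating at x = 5 gives g(5) = -661.

-661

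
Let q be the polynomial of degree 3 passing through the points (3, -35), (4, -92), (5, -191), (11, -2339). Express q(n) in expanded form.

Using the Lagrange interpolation formula with nodes 3, 4, 5, 11:
  L_0(n) = (n - 4)(n - 5)(n - 11) / -16
  L_1(n) = (n - 3)(n - 5)(n - 11) / 7
  L_2(n) = (n - 3)(n - 4)(n - 11) / -12
  L_3(n) = (n - 3)(n - 4)(n - 5) / 336
Then q(n) = -35·L_0(n) - 92·L_1(n) - 191·L_2(n) - 2339·L_3(n).
Expanding and collecting terms gives q(n) = -2n^3 + 3n^2 - 4n + 4.
Check: q(4) = -92. ✓

q(n) = -2n^3 + 3n^2 - 4n + 4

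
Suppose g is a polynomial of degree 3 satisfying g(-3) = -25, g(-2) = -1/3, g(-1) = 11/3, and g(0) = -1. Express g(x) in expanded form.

Using the Lagrange interpolation formula with nodes -3, -2, -1, 0:
  L_0(x) = (x + 2)(x + 1)x / -6
  L_1(x) = (x + 3)(x + 1)x / 2
  L_2(x) = (x + 3)(x + 2)x / -2
  L_3(x) = (x + 3)(x + 2)(x + 1) / 6
Then g(x) = -25·L_0(x) - 1/3·L_1(x) + 11/3·L_2(x) - 1·L_3(x).
Expanding and collecting terms gives g(x) = 2x^3 + (5/3)x^2 - 5x - 1.
Check: g(-3) = -25. ✓

g(x) = 2x^3 + (5/3)x^2 - 5x - 1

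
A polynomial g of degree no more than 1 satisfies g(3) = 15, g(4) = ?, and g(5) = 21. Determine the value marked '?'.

18

The 2 known points determine the degree-1 polynomial uniquely.
Write g(x) = ax + b. Substituting each data point gives a linear system:
  3a + b = 15
  5a + b = 21
Solving the system yields a = 3, b = 6.
So g(x) = 3x + 6.
Then g(4) = 18.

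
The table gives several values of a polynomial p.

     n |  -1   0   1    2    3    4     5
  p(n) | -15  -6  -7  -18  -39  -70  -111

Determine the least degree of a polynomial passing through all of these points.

2

Forward differences of the values at n = -1, 0, 1, 2, 3, 4, 5:
  p  : -15  -6  -7  -18  -39  -70  -111
  Δ  : 9  -1  -11  -21  -31  -41
  Δ^2: -10  -10  -10  -10  -10
  Δ^3: 0  0  0  0
  Δ^4: 0  0  0
  Δ^5: 0  0
  Δ^6: 0
The second differences are constant (-10) and nonzero, while all higher differences vanish, so the minimal degree is 2.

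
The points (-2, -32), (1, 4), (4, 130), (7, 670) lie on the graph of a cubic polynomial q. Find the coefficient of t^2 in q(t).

-1

Write q(t) = at^3 + bt^2 + ct + d. Substituting each data point gives a linear system:
  -8a + 4b - 2c + d = -32
  a + b + c + d = 4
  64a + 16b + 4c + d = 130
  343a + 49b + 7c + d = 670
Solving the system yields a = 2, b = -1, c = 5, d = -2.
So q(t) = 2t^3 - t^2 + 5t - 2.
The coefficient of t^2 is -1.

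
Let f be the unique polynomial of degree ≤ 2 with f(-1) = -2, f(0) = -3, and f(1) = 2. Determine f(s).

f(s) = 3s^2 + 2s - 3

Using the Lagrange interpolation formula with nodes -1, 0, 1:
  L_0(s) = s(s - 1) / 2
  L_1(s) = (s + 1)(s - 1) / -1
  L_2(s) = (s + 1)s / 2
Then f(s) = -2·L_0(s) - 3·L_1(s) + 2·L_2(s).
Expanding and collecting terms gives f(s) = 3s^2 + 2s - 3.
Check: f(1) = 2. ✓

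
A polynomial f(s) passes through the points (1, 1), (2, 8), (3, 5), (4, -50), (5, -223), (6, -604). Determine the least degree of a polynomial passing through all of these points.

Forward differences of the values at s = 1, 2, 3, 4, 5, 6:
  f  : 1  8  5  -50  -223  -604
  Δ  : 7  -3  -55  -173  -381
  Δ^2: -10  -52  -118  -208
  Δ^3: -42  -66  -90
  Δ^4: -24  -24
  Δ^5: 0
The fourth differences are constant (-24) and nonzero, while all higher differences vanish, so the minimal degree is 4.

4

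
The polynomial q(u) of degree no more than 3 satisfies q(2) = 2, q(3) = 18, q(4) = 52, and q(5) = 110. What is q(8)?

488

Forward differences of the values at u = 2, 3, 4, 5:
  q  : 2  18  52  110
  Δ  : 16  34  58
  Δ^2: 18  24
  Δ^3: 6
The third differences are constant, confirming degree 3.
Interpolating (Newton forward form) and evaluating at u = 8 gives q(8) = 488.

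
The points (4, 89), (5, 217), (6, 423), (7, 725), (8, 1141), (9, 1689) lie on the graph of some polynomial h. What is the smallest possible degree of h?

3

Forward differences of the values at u = 4, 5, 6, 7, 8, 9:
  h  : 89  217  423  725  1141  1689
  Δ  : 128  206  302  416  548
  Δ^2: 78  96  114  132
  Δ^3: 18  18  18
  Δ^4: 0  0
  Δ^5: 0
The third differences are constant (18) and nonzero, while all higher differences vanish, so the minimal degree is 3.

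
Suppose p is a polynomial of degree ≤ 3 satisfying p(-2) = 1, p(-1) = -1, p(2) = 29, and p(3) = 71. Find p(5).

239

Using the Lagrange interpolation formula with nodes -2, -1, 2, 3:
  L_0(x) = (x + 1)(x - 2)(x - 3) / -20
  L_1(x) = (x + 2)(x - 2)(x - 3) / 12
  L_2(x) = (x + 2)(x + 1)(x - 3) / -12
  L_3(x) = (x + 2)(x + 1)(x - 2) / 20
Then p(x) = 1·L_0(x) - 1·L_1(x) + 29·L_2(x) + 71·L_3(x).
Expanding and collecting terms gives p(x) = x^3 + 4x^2 + 3x - 1.
Evaluating at x = 5: p(5) = 239.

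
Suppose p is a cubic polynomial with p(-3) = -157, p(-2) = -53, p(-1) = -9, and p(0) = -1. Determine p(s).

Write p(s) = as^3 + bs^2 + cs + d. Substituting each data point gives a linear system:
  -27a + 9b - 3c + d = -157
  -8a + 4b - 2c + d = -53
  -a + b - c + d = -9
  d = -1
Solving the system yields a = 4, b = -6, c = -2, d = -1.
So p(s) = 4s^3 - 6s^2 - 2s - 1.
Check: p(-2) = -53. ✓

p(s) = 4s^3 - 6s^2 - 2s - 1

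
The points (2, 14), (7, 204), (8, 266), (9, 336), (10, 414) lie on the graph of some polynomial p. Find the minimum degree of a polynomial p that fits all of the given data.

2

Divided differences on the nodes 2, 7, 8, 9, 10:
  order 0: 14  204  266  336  414
  order 1: 38  62  70  78
  order 2: 4  4  4
  order 3: 0  0
  order 4: 0
The order-2 divided differences are all 4 (nonzero) and every higher order vanishes, so the data lies on a polynomial of degree exactly 2.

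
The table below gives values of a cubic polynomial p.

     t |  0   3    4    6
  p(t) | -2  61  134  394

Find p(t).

Using the Lagrange interpolation formula with nodes 0, 3, 4, 6:
  L_0(t) = (t - 3)(t - 4)(t - 6) / -72
  L_1(t) = t(t - 4)(t - 6) / 9
  L_2(t) = t(t - 3)(t - 6) / -8
  L_3(t) = t(t - 3)(t - 4) / 36
Then p(t) = -2·L_0(t) + 61·L_1(t) + 134·L_2(t) + 394·L_3(t).
Expanding and collecting terms gives p(t) = t^3 + 6t^2 - 6t - 2.
Check: p(3) = 61. ✓

p(t) = t^3 + 6t^2 - 6t - 2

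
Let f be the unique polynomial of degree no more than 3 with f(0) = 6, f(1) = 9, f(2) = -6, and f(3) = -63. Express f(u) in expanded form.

f(u) = -4u^3 + 3u^2 + 4u + 6

Using the Lagrange interpolation formula with nodes 0, 1, 2, 3:
  L_0(u) = (u - 1)(u - 2)(u - 3) / -6
  L_1(u) = u(u - 2)(u - 3) / 2
  L_2(u) = u(u - 1)(u - 3) / -2
  L_3(u) = u(u - 1)(u - 2) / 6
Then f(u) = 6·L_0(u) + 9·L_1(u) - 6·L_2(u) - 63·L_3(u).
Expanding and collecting terms gives f(u) = -4u³ + 3u² + 4u + 6.
Check: f(2) = -6. ✓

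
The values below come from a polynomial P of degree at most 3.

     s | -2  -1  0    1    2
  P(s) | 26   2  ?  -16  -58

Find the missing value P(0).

-4

On equispaced nodes a degree-3 polynomial has vanishing fourth forward difference, so
  P(-2) - 4·P(-1) + 6·P(0) - 4·P(1) + P(2) = 0.
Substituting the known values and solving for P(0):
  6·P(0) = -24
  P(0) = -4.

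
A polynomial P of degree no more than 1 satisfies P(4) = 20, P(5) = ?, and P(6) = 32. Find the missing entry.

On equispaced nodes a degree-1 polynomial has vanishing second forward difference, so
  P(4) - 2·P(5) + P(6) = 0.
Substituting the known values and solving for P(5):
  -2·P(5) = -52
  P(5) = 26.

26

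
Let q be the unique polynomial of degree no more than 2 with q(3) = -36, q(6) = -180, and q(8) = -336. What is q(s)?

q(s) = -6s^2 + 6s

Write q(s) = as^2 + bs + c. Substituting each data point gives a linear system:
  9a + 3b + c = -36
  36a + 6b + c = -180
  64a + 8b + c = -336
Solving the system yields a = -6, b = 6, c = 0.
So q(s) = -6s² + 6s.
Check: q(8) = -336. ✓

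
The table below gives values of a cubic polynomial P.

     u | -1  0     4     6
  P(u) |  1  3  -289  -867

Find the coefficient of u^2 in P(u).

-6

Write P(u) = au^3 + bu^2 + cu + d. Substituting each data point gives a linear system:
  -a + b - c + d = 1
  d = 3
  64a + 16b + 4c + d = -289
  216a + 36b + 6c + d = -867
Solving the system yields a = -3, b = -6, c = -1, d = 3.
So P(u) = -3u^3 - 6u^2 - u + 3.
The coefficient of u^2 is -6.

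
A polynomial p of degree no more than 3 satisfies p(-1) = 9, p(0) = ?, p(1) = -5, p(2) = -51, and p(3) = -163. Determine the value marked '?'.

The 4 known points determine the degree-3 polynomial uniquely.
Write p(n) = an^3 + bn^2 + cn + d. Substituting each data point gives a linear system:
  -a + b - c + d = 9
  a + b + c + d = -5
  8a + 4b + 2c + d = -51
  27a + 9b + 3c + d = -163
Solving the system yields a = -5, b = -3, c = -2, d = 5.
So p(n) = -5n^3 - 3n^2 - 2n + 5.
Then p(0) = 5.

5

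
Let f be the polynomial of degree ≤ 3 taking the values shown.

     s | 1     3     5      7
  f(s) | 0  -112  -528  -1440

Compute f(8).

Using the Lagrange interpolation formula with nodes 1, 3, 5, 7:
  L_0(s) = (s - 3)(s - 5)(s - 7) / -48
  L_1(s) = (s - 1)(s - 5)(s - 7) / 16
  L_2(s) = (s - 1)(s - 3)(s - 7) / -16
  L_3(s) = (s - 1)(s - 3)(s - 5) / 48
Then f(s) = 0·L_0(s) - 112·L_1(s) - 528·L_2(s) - 1440·L_3(s).
Expanding and collecting terms gives f(s) = -4s^3 - 2s^2 + 4s + 2.
Evaluating at s = 8: f(8) = -2142.

-2142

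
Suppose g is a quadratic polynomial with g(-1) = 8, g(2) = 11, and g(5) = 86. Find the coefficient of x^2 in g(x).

Write g(x) = ax^2 + bx + c. Substituting each data point gives a linear system:
  a - b + c = 8
  4a + 2b + c = 11
  25a + 5b + c = 86
Solving the system yields a = 4, b = -3, c = 1.
So g(x) = 4x² - 3x + 1.
The leading coefficient is 4.

4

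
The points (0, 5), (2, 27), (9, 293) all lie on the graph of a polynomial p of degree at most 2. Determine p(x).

p(x) = 3x^2 + 5x + 5

Write p(x) = ax^2 + bx + c. Substituting each data point gives a linear system:
  c = 5
  4a + 2b + c = 27
  81a + 9b + c = 293
Solving the system yields a = 3, b = 5, c = 5.
So p(x) = 3x² + 5x + 5.
Check: p(0) = 5. ✓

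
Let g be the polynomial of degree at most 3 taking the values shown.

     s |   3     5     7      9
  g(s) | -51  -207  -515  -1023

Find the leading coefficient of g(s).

Write g(s) = as^3 + bs^2 + cs + d. Substituting each data point gives a linear system:
  27a + 9b + 3c + d = -51
  125a + 25b + 5c + d = -207
  343a + 49b + 7c + d = -515
  729a + 81b + 9c + d = -1023
Solving the system yields a = -1, b = -4, c = 3, d = 3.
So g(s) = -s^3 - 4s^2 + 3s + 3.
The leading coefficient is -1.

-1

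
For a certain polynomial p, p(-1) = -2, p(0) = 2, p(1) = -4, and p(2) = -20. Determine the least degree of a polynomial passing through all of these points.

Forward differences of the values at u = -1, 0, 1, 2:
  p  : -2  2  -4  -20
  Δ  : 4  -6  -16
  Δ^2: -10  -10
  Δ^3: 0
The second differences are constant (-10) and nonzero, while all higher differences vanish, so the minimal degree is 2.

2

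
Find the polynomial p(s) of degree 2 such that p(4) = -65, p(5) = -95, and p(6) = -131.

Using the Lagrange interpolation formula with nodes 4, 5, 6:
  L_0(s) = (s - 5)(s - 6) / 2
  L_1(s) = (s - 4)(s - 6) / -1
  L_2(s) = (s - 4)(s - 5) / 2
Then p(s) = -65·L_0(s) - 95·L_1(s) - 131·L_2(s).
Expanding and collecting terms gives p(s) = -3s^2 - 3s - 5.
Check: p(4) = -65. ✓

p(s) = -3s^2 - 3s - 5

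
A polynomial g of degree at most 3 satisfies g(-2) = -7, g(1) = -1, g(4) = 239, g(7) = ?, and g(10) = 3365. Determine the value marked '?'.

1199

On equispaced nodes a degree-3 polynomial has vanishing fourth forward difference, so
  g(-2) - 4·g(1) + 6·g(4) - 4·g(7) + g(10) = 0.
Substituting the known values and solving for g(7):
  -4·g(7) = -4796
  g(7) = 1199.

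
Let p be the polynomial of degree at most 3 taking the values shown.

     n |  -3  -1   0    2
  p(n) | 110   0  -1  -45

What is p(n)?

p(n) = -5n^3 - 2n^2 + 2n - 1

Using the Lagrange interpolation formula with nodes -3, -1, 0, 2:
  L_0(n) = (n + 1)n(n - 2) / -30
  L_1(n) = (n + 3)n(n - 2) / 6
  L_2(n) = (n + 3)(n + 1)(n - 2) / -6
  L_3(n) = (n + 3)(n + 1)n / 30
Then p(n) = 110·L_0(n) + 0·L_1(n) - 1·L_2(n) - 45·L_3(n).
Expanding and collecting terms gives p(n) = -5n^3 - 2n^2 + 2n - 1.
Check: p(2) = -45. ✓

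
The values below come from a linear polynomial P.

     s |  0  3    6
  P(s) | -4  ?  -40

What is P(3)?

The 2 known points determine the degree-1 polynomial uniquely.
Write P(s) = as + b. Substituting each data point gives a linear system:
  b = -4
  6a + b = -40
Solving the system yields a = -6, b = -4.
So P(s) = -6s - 4.
Then P(3) = -22.

-22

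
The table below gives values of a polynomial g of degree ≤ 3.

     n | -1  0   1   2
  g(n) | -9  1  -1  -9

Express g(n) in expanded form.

g(n) = n^3 - 6n^2 + 3n + 1

Write g(n) = an^3 + bn^2 + cn + d. Substituting each data point gives a linear system:
  -a + b - c + d = -9
  d = 1
  a + b + c + d = -1
  8a + 4b + 2c + d = -9
Solving the system yields a = 1, b = -6, c = 3, d = 1.
So g(n) = n³ - 6n² + 3n + 1.
Check: g(2) = -9. ✓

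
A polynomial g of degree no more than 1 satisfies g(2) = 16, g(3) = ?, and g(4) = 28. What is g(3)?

The 2 known points determine the degree-1 polynomial uniquely.
Write g(t) = at + b. Substituting each data point gives a linear system:
  2a + b = 16
  4a + b = 28
Solving the system yields a = 6, b = 4.
So g(t) = 6t + 4.
Then g(3) = 22.

22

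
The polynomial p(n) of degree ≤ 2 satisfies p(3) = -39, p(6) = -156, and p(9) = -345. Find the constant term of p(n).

Write p(n) = an^2 + bn + c. Substituting each data point gives a linear system:
  9a + 3b + c = -39
  36a + 6b + c = -156
  81a + 9b + c = -345
Solving the system yields a = -4, b = -3, c = 6.
So p(n) = -4n^2 - 3n + 6.
The constant term is 6.

6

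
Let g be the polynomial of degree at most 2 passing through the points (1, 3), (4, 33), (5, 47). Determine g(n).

g(n) = n^2 + 5n - 3

Using the Lagrange interpolation formula with nodes 1, 4, 5:
  L_0(n) = (n - 4)(n - 5) / 12
  L_1(n) = (n - 1)(n - 5) / -3
  L_2(n) = (n - 1)(n - 4) / 4
Then g(n) = 3·L_0(n) + 33·L_1(n) + 47·L_2(n).
Expanding and collecting terms gives g(n) = n^2 + 5n - 3.
Check: g(1) = 3. ✓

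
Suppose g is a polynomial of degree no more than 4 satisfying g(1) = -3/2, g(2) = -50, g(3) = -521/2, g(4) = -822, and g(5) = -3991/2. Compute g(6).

Forward differences of the values at t = 1, 2, 3, 4, 5:
  g  : -3/2  -50  -521/2  -822  -3991/2
  Δ  : -97/2  -421/2  -1123/2  -2347/2
  Δ^2: -162  -351  -612
  Δ^3: -189  -261
  Δ^4: -72
The fourth differences are constant, confirming degree 4.
Interpolating (Newton forward form) and evaluating at t = 6 gives g(6) = -4114.

-4114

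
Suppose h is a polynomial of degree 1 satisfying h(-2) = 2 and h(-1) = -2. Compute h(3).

Write h(n) = an + b. Substituting each data point gives a linear system:
  -2a + b = 2
  -a + b = -2
Solving the system yields a = -4, b = -6.
So h(n) = -4n - 6.
Then h(3) = -18.

-18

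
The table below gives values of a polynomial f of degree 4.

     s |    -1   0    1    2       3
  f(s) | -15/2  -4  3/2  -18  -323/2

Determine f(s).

f(s) = -3s^4 + (3/2)s^3 + 4s^2 + 3s - 4

Using the Lagrange interpolation formula with nodes -1, 0, 1, 2, 3:
  L_0(s) = s(s - 1)(s - 2)(s - 3) / 24
  L_1(s) = (s + 1)(s - 1)(s - 2)(s - 3) / -6
  L_2(s) = (s + 1)s(s - 2)(s - 3) / 4
  L_3(s) = (s + 1)s(s - 1)(s - 3) / -6
  L_4(s) = (s + 1)s(s - 1)(s - 2) / 24
Then f(s) = -15/2·L_0(s) - 4·L_1(s) + 3/2·L_2(s) - 18·L_3(s) - 323/2·L_4(s).
Expanding and collecting terms gives f(s) = -3s^4 + (3/2)s^3 + 4s^2 + 3s - 4.
Check: f(3) = -323/2. ✓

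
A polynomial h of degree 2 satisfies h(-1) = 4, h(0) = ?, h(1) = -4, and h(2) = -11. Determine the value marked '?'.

The 3 known points determine the degree-2 polynomial uniquely.
Write h(x) = ax^2 + bx + c. Substituting each data point gives a linear system:
  a - b + c = 4
  a + b + c = -4
  4a + 2b + c = -11
Solving the system yields a = -1, b = -4, c = 1.
So h(x) = -x^2 - 4x + 1.
Then h(0) = 1.

1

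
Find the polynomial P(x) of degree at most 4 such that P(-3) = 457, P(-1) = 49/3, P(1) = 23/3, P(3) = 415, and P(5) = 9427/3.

P(x) = 5x^4 - (1/3)x^3 + 3x^2 - 4x + 4

Write P(x) = ax^4 + bx^3 + cx^2 + dx + e. Substituting each data point gives a linear system:
  81a - 27b + 9c - 3d + e = 457
  a - b + c - d + e = 49/3
  a + b + c + d + e = 23/3
  81a + 27b + 9c + 3d + e = 415
  625a + 125b + 25c + 5d + e = 9427/3
Solving the system yields a = 5, b = -1/3, c = 3, d = -4, e = 4.
So P(x) = 5x⁴ - (1/3)x³ + 3x² - 4x + 4.
Check: P(3) = 415. ✓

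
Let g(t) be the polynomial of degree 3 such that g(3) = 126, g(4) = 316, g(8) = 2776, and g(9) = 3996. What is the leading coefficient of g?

Write g(t) = at^3 + bt^2 + ct + d. Substituting each data point gives a linear system:
  27a + 9b + 3c + d = 126
  64a + 16b + 4c + d = 316
  512a + 64b + 8c + d = 2776
  729a + 81b + 9c + d = 3996
Solving the system yields a = 6, b = -5, c = 3, d = 0.
So g(t) = 6t^3 - 5t^2 + 3t.
The leading coefficient is 6.

6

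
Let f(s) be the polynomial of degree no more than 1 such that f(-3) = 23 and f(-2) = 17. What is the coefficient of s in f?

-6

Write f(s) = as + b. Substituting each data point gives a linear system:
  -3a + b = 23
  -2a + b = 17
Solving the system yields a = -6, b = 5.
So f(s) = -6s + 5.
The leading coefficient is -6.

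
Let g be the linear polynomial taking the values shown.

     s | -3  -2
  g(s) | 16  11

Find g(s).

Using the Lagrange interpolation formula with nodes -3, -2:
  L_0(s) = (s + 2) / -1
  L_1(s) = (s + 3) / 1
Then g(s) = 16·L_0(s) + 11·L_1(s).
Expanding and collecting terms gives g(s) = -5s + 1.
Check: g(-3) = 16. ✓

g(s) = -5s + 1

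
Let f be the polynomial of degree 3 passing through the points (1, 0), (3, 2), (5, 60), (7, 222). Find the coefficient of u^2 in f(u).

-2

Write f(u) = au^3 + bu^2 + cu + d. Substituting each data point gives a linear system:
  a + b + c + d = 0
  27a + 9b + 3c + d = 2
  125a + 25b + 5c + d = 60
  343a + 49b + 7c + d = 222
Solving the system yields a = 1, b = -2, c = -4, d = 5.
So f(u) = u^3 - 2u^2 - 4u + 5.
The coefficient of u^2 is -2.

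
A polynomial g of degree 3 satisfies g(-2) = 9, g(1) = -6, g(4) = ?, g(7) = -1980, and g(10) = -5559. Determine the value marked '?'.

On equispaced nodes a degree-3 polynomial has vanishing fourth forward difference, so
  g(-2) - 4·g(1) + 6·g(4) - 4·g(7) + g(10) = 0.
Substituting the known values and solving for g(4):
  6·g(4) = -2394
  g(4) = -399.

-399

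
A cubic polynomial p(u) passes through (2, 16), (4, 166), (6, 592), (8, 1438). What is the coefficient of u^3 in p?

Write p(u) = au^3 + bu^2 + cu + d. Substituting each data point gives a linear system:
  8a + 4b + 2c + d = 16
  64a + 16b + 4c + d = 166
  216a + 36b + 6c + d = 592
  512a + 64b + 8c + d = 1438
Solving the system yields a = 3, b = -3/2, c = 0, d = -2.
So p(u) = 3u³ - (3/2)u² - 2.
The leading coefficient is 3.

3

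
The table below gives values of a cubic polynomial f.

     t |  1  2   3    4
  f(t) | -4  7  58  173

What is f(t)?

f(t) = 4t^3 - 4t^2 - 5t + 1

Using the Lagrange interpolation formula with nodes 1, 2, 3, 4:
  L_0(t) = (t - 2)(t - 3)(t - 4) / -6
  L_1(t) = (t - 1)(t - 3)(t - 4) / 2
  L_2(t) = (t - 1)(t - 2)(t - 4) / -2
  L_3(t) = (t - 1)(t - 2)(t - 3) / 6
Then f(t) = -4·L_0(t) + 7·L_1(t) + 58·L_2(t) + 173·L_3(t).
Expanding and collecting terms gives f(t) = 4t^3 - 4t^2 - 5t + 1.
Check: f(2) = 7. ✓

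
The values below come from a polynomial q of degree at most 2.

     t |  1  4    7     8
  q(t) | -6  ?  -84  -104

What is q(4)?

-36

The 3 known points determine the degree-2 polynomial uniquely.
Write q(t) = at^2 + bt + c. Substituting each data point gives a linear system:
  a + b + c = -6
  49a + 7b + c = -84
  64a + 8b + c = -104
Solving the system yields a = -1, b = -5, c = 0.
So q(t) = -t² - 5t.
Then q(4) = -36.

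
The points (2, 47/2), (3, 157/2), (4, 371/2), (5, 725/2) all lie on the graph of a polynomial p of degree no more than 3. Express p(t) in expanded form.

Write p(t) = at^3 + bt^2 + ct + d. Substituting each data point gives a linear system:
  8a + 4b + 2c + d = 47/2
  27a + 9b + 3c + d = 157/2
  64a + 16b + 4c + d = 371/2
  125a + 25b + 5c + d = 725/2
Solving the system yields a = 3, b = -1, c = 3, d = -5/2.
So p(t) = 3t³ - t² + 3t - 5/2.
Check: p(4) = 371/2. ✓

p(t) = 3t^3 - t^2 + 3t - 5/2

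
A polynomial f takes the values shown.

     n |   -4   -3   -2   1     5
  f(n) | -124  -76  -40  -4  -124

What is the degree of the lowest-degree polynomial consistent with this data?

Divided differences on the nodes -4, -3, -2, 1, 5:
  order 0: -124  -76  -40  -4  -124
  order 1: 48  36  12  -30
  order 2: -6  -6  -6
  order 3: 0  0
  order 4: 0
The order-2 divided differences are all -6 (nonzero) and every higher order vanishes, so the data lies on a polynomial of degree exactly 2.

2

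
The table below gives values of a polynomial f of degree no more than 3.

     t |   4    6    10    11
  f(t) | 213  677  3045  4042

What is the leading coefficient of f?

Write f(t) = at^3 + bt^2 + ct + d. Substituting each data point gives a linear system:
  64a + 16b + 4c + d = 213
  216a + 36b + 6c + d = 677
  1000a + 100b + 10c + d = 3045
  1331a + 121b + 11c + d = 4042
Solving the system yields a = 3, b = 0, c = 4, d = 5.
So f(t) = 3t³ + 4t + 5.
The leading coefficient is 3.

3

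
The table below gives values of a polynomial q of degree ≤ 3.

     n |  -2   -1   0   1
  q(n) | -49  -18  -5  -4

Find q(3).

Forward differences of the values at n = -2, -1, 0, 1:
  q  : -49  -18  -5  -4
  Δ  : 31  13  1
  Δ^2: -18  -12
  Δ^3: 6
The third differences are constant, confirming degree 3.
Interpolating (Newton forward form) and evaluating at n = 3 gives q(3) = -14.

-14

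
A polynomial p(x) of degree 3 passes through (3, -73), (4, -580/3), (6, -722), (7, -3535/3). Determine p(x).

Using the Lagrange interpolation formula with nodes 3, 4, 6, 7:
  L_0(x) = (x - 4)(x - 6)(x - 7) / -12
  L_1(x) = (x - 3)(x - 6)(x - 7) / 6
  L_2(x) = (x - 3)(x - 4)(x - 7) / -6
  L_3(x) = (x - 3)(x - 4)(x - 6) / 12
Then p(x) = -73·L_0(x) - 580/3·L_1(x) - 722·L_2(x) - 3535/3·L_3(x).
Expanding and collecting terms gives p(x) = -4x³ + 4x² - (1/3)x.
Check: p(3) = -73. ✓

p(x) = -4x^3 + 4x^2 - (1/3)x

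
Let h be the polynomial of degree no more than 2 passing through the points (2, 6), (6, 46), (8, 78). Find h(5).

33

Write h(t) = at^2 + bt + c. Substituting each data point gives a linear system:
  4a + 2b + c = 6
  36a + 6b + c = 46
  64a + 8b + c = 78
Solving the system yields a = 1, b = 2, c = -2.
So h(t) = t^2 + 2t - 2.
Then h(5) = 33.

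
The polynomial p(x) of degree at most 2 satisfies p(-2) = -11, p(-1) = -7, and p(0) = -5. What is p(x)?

Write p(x) = ax^2 + bx + c. Substituting each data point gives a linear system:
  4a - 2b + c = -11
  a - b + c = -7
  c = -5
Solving the system yields a = -1, b = 1, c = -5.
So p(x) = -x² + x - 5.
Check: p(-1) = -7. ✓

p(x) = -x^2 + x - 5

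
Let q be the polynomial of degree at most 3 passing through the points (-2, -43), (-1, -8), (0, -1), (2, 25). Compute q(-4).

Using the Lagrange interpolation formula with nodes -2, -1, 0, 2:
  L_0(s) = (s + 1)s(s - 2) / -8
  L_1(s) = (s + 2)s(s - 2) / 3
  L_2(s) = (s + 2)(s + 1)(s - 2) / -4
  L_3(s) = (s + 2)(s + 1)s / 24
Then q(s) = -43·L_0(s) - 8·L_1(s) - 1·L_2(s) + 25·L_3(s).
Expanding and collecting terms gives q(s) = 4s³ - 2s² + s - 1.
Evaluating at s = -4: q(-4) = -293.

-293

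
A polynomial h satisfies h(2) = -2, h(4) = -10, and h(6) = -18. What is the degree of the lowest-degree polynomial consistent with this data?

1

Forward differences of the values at u = 2, 4, 6:
  h  : -2  -10  -18
  Δ  : -8  -8
  Δ^2: 0
The first differences are constant (-8) and nonzero, while all higher differences vanish, so the minimal degree is 1.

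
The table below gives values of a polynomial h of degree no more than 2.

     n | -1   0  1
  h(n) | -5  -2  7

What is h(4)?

70

Using the Lagrange interpolation formula with nodes -1, 0, 1:
  L_0(n) = n(n - 1) / 2
  L_1(n) = (n + 1)(n - 1) / -1
  L_2(n) = (n + 1)n / 2
Then h(n) = -5·L_0(n) - 2·L_1(n) + 7·L_2(n).
Expanding and collecting terms gives h(n) = 3n^2 + 6n - 2.
Evaluating at n = 4: h(4) = 70.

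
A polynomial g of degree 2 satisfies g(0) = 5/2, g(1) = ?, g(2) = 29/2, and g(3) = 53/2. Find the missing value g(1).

13/2

The 3 known points determine the degree-2 polynomial uniquely.
Write g(x) = ax^2 + bx + c. Substituting each data point gives a linear system:
  c = 5/2
  4a + 2b + c = 29/2
  9a + 3b + c = 53/2
Solving the system yields a = 2, b = 2, c = 5/2.
So g(x) = 2x^2 + 2x + 5/2.
Then g(1) = 13/2.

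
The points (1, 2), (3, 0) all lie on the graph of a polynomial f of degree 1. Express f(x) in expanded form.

f(x) = -x + 3

Write f(x) = ax + b. Substituting each data point gives a linear system:
  a + b = 2
  3a + b = 0
Solving the system yields a = -1, b = 3.
So f(x) = -x + 3.
Check: f(3) = 0. ✓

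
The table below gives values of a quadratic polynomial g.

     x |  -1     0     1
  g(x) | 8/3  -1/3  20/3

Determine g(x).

g(x) = 5x^2 + 2x - 1/3

Write g(x) = ax^2 + bx + c. Substituting each data point gives a linear system:
  a - b + c = 8/3
  c = -1/3
  a + b + c = 20/3
Solving the system yields a = 5, b = 2, c = -1/3.
So g(x) = 5x^2 + 2x - 1/3.
Check: g(-1) = 8/3. ✓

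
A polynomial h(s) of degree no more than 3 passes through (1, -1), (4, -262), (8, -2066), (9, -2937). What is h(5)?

-509

Write h(s) = as^3 + bs^2 + cs + d. Substituting each data point gives a linear system:
  a + b + c + d = -1
  64a + 16b + 4c + d = -262
  512a + 64b + 8c + d = -2066
  729a + 81b + 9c + d = -2937
Solving the system yields a = -4, b = 0, c = -3, d = 6.
So h(s) = -4s^3 - 3s + 6.
Then h(5) = -509.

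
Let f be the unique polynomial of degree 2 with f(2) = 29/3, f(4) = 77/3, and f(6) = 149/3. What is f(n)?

f(n) = n^2 + 2n + 5/3

Write f(n) = an^2 + bn + c. Substituting each data point gives a linear system:
  4a + 2b + c = 29/3
  16a + 4b + c = 77/3
  36a + 6b + c = 149/3
Solving the system yields a = 1, b = 2, c = 5/3.
So f(n) = n^2 + 2n + 5/3.
Check: f(4) = 77/3. ✓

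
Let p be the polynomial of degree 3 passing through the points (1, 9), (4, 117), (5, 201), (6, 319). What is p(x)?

Write p(x) = ax^3 + bx^2 + cx + d. Substituting each data point gives a linear system:
  a + b + c + d = 9
  64a + 16b + 4c + d = 117
  125a + 25b + 5c + d = 201
  216a + 36b + 6c + d = 319
Solving the system yields a = 1, b = 2, c = 5, d = 1.
So p(x) = x^3 + 2x^2 + 5x + 1.
Check: p(1) = 9. ✓

p(x) = x^3 + 2x^2 + 5x + 1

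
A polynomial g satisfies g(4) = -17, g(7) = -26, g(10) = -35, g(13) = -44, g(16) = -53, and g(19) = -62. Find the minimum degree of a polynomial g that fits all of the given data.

1

Forward differences of the values at n = 4, 7, 10, 13, 16, 19:
  g  : -17  -26  -35  -44  -53  -62
  Δ  : -9  -9  -9  -9  -9
  Δ^2: 0  0  0  0
  Δ^3: 0  0  0
  Δ^4: 0  0
  Δ^5: 0
The first differences are constant (-9) and nonzero, while all higher differences vanish, so the minimal degree is 1.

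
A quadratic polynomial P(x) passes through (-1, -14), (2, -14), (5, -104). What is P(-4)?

-104

Using the Lagrange interpolation formula with nodes -1, 2, 5:
  L_0(x) = (x - 2)(x - 5) / 18
  L_1(x) = (x + 1)(x - 5) / -9
  L_2(x) = (x + 1)(x - 2) / 18
Then P(x) = -14·L_0(x) - 14·L_1(x) - 104·L_2(x).
Expanding and collecting terms gives P(x) = -5x^2 + 5x - 4.
Evaluating at x = -4: P(-4) = -104.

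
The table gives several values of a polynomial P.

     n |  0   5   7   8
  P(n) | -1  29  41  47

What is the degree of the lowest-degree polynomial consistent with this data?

1

Divided differences on the nodes 0, 5, 7, 8:
  order 0: -1  29  41  47
  order 1: 6  6  6
  order 2: 0  0
  order 3: 0
The order-1 divided differences are all 6 (nonzero) and every higher order vanishes, so the data lies on a polynomial of degree exactly 1.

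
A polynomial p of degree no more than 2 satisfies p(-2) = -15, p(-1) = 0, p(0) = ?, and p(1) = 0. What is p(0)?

On equispaced nodes a degree-2 polynomial has vanishing third forward difference, so
  - p(-2) + 3·p(-1) - 3·p(0) + p(1) = 0.
Substituting the known values and solving for p(0):
  -3·p(0) = -15
  p(0) = 5.

5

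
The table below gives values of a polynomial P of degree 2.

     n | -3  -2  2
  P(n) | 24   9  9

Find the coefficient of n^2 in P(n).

Write P(n) = an^2 + bn + c. Substituting each data point gives a linear system:
  9a - 3b + c = 24
  4a - 2b + c = 9
  4a + 2b + c = 9
Solving the system yields a = 3, b = 0, c = -3.
So P(n) = 3n² - 3.
The leading coefficient is 3.

3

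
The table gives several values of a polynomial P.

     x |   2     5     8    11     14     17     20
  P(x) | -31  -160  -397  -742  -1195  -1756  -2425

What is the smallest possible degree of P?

2

Forward differences of the values at x = 2, 5, 8, 11, 14, 17, 20:
  P  : -31  -160  -397  -742  -1195  -1756  -2425
  Δ  : -129  -237  -345  -453  -561  -669
  Δ^2: -108  -108  -108  -108  -108
  Δ^3: 0  0  0  0
  Δ^4: 0  0  0
  Δ^5: 0  0
  Δ^6: 0
The second differences are constant (-108) and nonzero, while all higher differences vanish, so the minimal degree is 2.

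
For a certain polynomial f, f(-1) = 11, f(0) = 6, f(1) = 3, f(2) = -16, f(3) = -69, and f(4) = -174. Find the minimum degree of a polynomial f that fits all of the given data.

Forward differences of the values at x = -1, 0, 1, 2, 3, 4:
  f  : 11  6  3  -16  -69  -174
  Δ  : -5  -3  -19  -53  -105
  Δ^2: 2  -16  -34  -52
  Δ^3: -18  -18  -18
  Δ^4: 0  0
  Δ^5: 0
The third differences are constant (-18) and nonzero, while all higher differences vanish, so the minimal degree is 3.

3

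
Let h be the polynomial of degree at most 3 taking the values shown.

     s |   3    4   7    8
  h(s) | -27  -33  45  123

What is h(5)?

-27

Using the Lagrange interpolation formula with nodes 3, 4, 7, 8:
  L_0(s) = (s - 4)(s - 7)(s - 8) / -20
  L_1(s) = (s - 3)(s - 7)(s - 8) / 12
  L_2(s) = (s - 3)(s - 4)(s - 8) / -12
  L_3(s) = (s - 3)(s - 4)(s - 7) / 20
Then h(s) = -27·L_0(s) - 33·L_1(s) + 45·L_2(s) + 123·L_3(s).
Expanding and collecting terms gives h(s) = s^3 - 6s^2 - s + 3.
Evaluating at s = 5: h(5) = -27.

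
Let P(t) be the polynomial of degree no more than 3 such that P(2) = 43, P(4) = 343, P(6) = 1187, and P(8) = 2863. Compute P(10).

Using the Lagrange interpolation formula with nodes 2, 4, 6, 8:
  L_0(t) = (t - 4)(t - 6)(t - 8) / -48
  L_1(t) = (t - 2)(t - 6)(t - 8) / 16
  L_2(t) = (t - 2)(t - 4)(t - 8) / -16
  L_3(t) = (t - 2)(t - 4)(t - 6) / 48
Then P(t) = 43·L_0(t) + 343·L_1(t) + 1187·L_2(t) + 2863·L_3(t).
Expanding and collecting terms gives P(t) = 6t^3 - 4t^2 + 6t - 1.
Evaluating at t = 10: P(10) = 5659.

5659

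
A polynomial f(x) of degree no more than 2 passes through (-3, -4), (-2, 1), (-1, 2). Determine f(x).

Write f(x) = ax^2 + bx + c. Substituting each data point gives a linear system:
  9a - 3b + c = -4
  4a - 2b + c = 1
  a - b + c = 2
Solving the system yields a = -2, b = -5, c = -1.
So f(x) = -2x^2 - 5x - 1.
Check: f(-3) = -4. ✓

f(x) = -2x^2 - 5x - 1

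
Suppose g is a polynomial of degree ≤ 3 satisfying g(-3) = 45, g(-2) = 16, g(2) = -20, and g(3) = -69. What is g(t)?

g(t) = -2t^3 - 2t^2 - t + 6

Write g(t) = at^3 + bt^2 + ct + d. Substituting each data point gives a linear system:
  -27a + 9b - 3c + d = 45
  -8a + 4b - 2c + d = 16
  8a + 4b + 2c + d = -20
  27a + 9b + 3c + d = -69
Solving the system yields a = -2, b = -2, c = -1, d = 6.
So g(t) = -2t^3 - 2t^2 - t + 6.
Check: g(2) = -20. ✓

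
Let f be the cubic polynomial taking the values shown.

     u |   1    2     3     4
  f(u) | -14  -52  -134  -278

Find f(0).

Forward differences of the values at u = 1, 2, 3, 4:
  f  : -14  -52  -134  -278
  Δ  : -38  -82  -144
  Δ^2: -44  -62
  Δ^3: -18
The third differences are constant, confirming degree 3.
Interpolating (Newton forward form) and evaluating at u = 0 gives f(0) = -2.

-2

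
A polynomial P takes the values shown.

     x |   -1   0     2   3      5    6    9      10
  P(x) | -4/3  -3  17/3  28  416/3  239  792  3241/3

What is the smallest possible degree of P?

3

Divided differences on the nodes -1, 0, 2, 3, 5, 6, 9, 10:
  order 0: -4/3  -3  17/3  28  416/3  239  792  3241/3
  order 1: -5/3  13/3  67/3  166/3  301/3  553/3  865/3
  order 2: 2  6  11  15  21  26
  order 3: 1  1  1  1  1
  order 4: 0  0  0  0
  order 5: 0  0  0
  order 6: 0  0
  order 7: 0
The order-3 divided differences are all 1 (nonzero) and every higher order vanishes, so the data lies on a polynomial of degree exactly 3.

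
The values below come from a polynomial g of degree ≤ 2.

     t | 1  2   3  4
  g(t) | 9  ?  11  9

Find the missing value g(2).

The 3 known points determine the degree-2 polynomial uniquely.
Write g(t) = at^2 + bt + c. Substituting each data point gives a linear system:
  a + b + c = 9
  9a + 3b + c = 11
  16a + 4b + c = 9
Solving the system yields a = -1, b = 5, c = 5.
So g(t) = -t² + 5t + 5.
Then g(2) = 11.

11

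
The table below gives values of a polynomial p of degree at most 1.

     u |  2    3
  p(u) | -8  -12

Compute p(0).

Write p(u) = au + b. Substituting each data point gives a linear system:
  2a + b = -8
  3a + b = -12
Solving the system yields a = -4, b = 0.
So p(u) = -4u.
Then p(0) = 0.

0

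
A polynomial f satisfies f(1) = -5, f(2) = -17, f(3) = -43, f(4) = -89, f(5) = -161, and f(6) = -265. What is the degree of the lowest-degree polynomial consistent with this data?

3

Forward differences of the values at u = 1, 2, 3, 4, 5, 6:
  f  : -5  -17  -43  -89  -161  -265
  Δ  : -12  -26  -46  -72  -104
  Δ^2: -14  -20  -26  -32
  Δ^3: -6  -6  -6
  Δ^4: 0  0
  Δ^5: 0
The third differences are constant (-6) and nonzero, while all higher differences vanish, so the minimal degree is 3.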